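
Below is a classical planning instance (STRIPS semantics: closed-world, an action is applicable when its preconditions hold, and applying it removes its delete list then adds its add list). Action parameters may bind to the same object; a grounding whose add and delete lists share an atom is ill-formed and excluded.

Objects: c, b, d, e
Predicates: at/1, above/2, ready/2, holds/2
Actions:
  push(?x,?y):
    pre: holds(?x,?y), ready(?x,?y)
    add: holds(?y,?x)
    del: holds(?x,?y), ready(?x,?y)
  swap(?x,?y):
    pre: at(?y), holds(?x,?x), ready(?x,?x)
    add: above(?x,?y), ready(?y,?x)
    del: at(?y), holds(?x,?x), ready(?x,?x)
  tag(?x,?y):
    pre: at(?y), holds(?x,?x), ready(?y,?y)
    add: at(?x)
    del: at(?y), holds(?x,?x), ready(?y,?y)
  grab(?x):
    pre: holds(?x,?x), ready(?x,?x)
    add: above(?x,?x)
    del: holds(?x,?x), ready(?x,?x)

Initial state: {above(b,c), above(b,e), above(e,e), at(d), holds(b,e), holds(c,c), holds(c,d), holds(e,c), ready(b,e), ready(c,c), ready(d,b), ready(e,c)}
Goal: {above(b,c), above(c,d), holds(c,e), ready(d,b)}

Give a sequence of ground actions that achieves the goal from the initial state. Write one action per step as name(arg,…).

1. push(e,c)  →  {above(b,c), above(b,e), above(e,e), at(d), holds(b,e), holds(c,c), holds(c,d), holds(c,e), ready(b,e), ready(c,c), ready(d,b)}
2. swap(c,d)  →  {above(b,c), above(b,e), above(c,d), above(e,e), holds(b,e), holds(c,d), holds(c,e), ready(b,e), ready(d,b), ready(d,c)}

push(e,c); swap(c,d)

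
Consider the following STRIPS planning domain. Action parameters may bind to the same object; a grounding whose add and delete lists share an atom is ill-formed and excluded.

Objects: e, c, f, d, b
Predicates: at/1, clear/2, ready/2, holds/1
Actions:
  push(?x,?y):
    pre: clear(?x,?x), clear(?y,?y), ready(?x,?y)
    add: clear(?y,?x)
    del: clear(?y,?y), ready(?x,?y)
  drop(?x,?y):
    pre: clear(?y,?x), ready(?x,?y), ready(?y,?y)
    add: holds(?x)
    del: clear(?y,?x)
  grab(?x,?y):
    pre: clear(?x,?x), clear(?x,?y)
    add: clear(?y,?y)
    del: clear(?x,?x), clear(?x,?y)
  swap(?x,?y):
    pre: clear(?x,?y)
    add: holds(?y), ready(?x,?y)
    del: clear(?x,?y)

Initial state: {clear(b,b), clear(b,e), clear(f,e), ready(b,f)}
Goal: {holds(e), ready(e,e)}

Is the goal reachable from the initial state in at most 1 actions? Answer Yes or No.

1. grab(b,e)  →  {clear(e,e), clear(f,e), ready(b,f)}
2. swap(e,e)  →  {clear(f,e), holds(e), ready(b,f), ready(e,e)}
optimal plan length = 2; 2 > 1

No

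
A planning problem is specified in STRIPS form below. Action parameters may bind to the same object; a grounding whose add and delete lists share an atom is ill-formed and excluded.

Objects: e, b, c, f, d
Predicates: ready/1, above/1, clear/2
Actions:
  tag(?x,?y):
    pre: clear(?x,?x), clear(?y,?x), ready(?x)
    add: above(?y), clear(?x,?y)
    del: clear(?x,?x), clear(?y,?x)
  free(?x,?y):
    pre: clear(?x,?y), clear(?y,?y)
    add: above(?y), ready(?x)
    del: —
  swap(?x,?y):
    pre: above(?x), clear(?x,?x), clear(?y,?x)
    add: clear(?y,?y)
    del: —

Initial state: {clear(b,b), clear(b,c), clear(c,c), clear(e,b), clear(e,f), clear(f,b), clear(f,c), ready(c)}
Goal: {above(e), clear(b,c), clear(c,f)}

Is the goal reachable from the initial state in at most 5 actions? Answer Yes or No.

Yes

1. tag(c,f)  →  {above(f), clear(b,b), clear(b,c), clear(c,f), clear(e,b), clear(e,f), clear(f,b), ready(c)}
2. free(b,b)  →  {above(b), above(f), clear(b,b), clear(b,c), clear(c,f), clear(e,b), clear(e,f), clear(f,b), ready(b), ready(c)}
3. tag(b,e)  →  {above(b), above(e), above(f), clear(b,c), clear(b,e), clear(c,f), clear(e,f), clear(f,b), ready(b), ready(c)}
optimal plan length = 3; 3 ≤ 5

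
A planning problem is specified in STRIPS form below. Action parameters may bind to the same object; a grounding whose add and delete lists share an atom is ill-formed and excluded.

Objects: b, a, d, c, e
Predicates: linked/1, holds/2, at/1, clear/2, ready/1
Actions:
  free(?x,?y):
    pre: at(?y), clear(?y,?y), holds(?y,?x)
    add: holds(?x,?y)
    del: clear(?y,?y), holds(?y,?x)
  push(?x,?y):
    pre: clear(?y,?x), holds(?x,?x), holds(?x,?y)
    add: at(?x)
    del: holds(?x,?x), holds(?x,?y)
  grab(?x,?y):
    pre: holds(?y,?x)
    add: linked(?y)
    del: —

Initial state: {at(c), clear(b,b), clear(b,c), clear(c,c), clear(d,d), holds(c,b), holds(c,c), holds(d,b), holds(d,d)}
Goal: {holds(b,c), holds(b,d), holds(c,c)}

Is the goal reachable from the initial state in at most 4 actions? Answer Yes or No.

Yes

1. free(b,c)  →  {at(c), clear(b,b), clear(b,c), clear(d,d), holds(b,c), holds(c,c), holds(d,b), holds(d,d)}
2. push(d,d)  →  {at(c), at(d), clear(b,b), clear(b,c), clear(d,d), holds(b,c), holds(c,c), holds(d,b)}
3. free(b,d)  →  {at(c), at(d), clear(b,b), clear(b,c), holds(b,c), holds(b,d), holds(c,c)}
optimal plan length = 3; 3 ≤ 4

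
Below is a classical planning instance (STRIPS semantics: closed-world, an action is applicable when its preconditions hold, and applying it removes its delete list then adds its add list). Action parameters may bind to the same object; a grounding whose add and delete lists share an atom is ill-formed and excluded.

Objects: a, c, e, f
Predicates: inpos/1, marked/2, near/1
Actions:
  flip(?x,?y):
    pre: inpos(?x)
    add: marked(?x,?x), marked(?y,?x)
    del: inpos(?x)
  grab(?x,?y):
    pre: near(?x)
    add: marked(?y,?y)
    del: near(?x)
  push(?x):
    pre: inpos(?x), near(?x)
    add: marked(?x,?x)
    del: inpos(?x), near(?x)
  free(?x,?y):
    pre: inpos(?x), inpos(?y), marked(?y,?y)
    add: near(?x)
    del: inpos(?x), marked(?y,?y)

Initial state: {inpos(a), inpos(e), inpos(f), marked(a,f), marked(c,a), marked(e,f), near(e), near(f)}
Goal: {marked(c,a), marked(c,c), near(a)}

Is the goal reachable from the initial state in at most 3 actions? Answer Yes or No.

1. grab(e,a)  →  {inpos(a), inpos(e), inpos(f), marked(a,a), marked(a,f), marked(c,a), marked(e,f), near(f)}
2. grab(f,c)  →  {inpos(a), inpos(e), inpos(f), marked(a,a), marked(a,f), marked(c,a), marked(c,c), marked(e,f)}
3. free(a,a)  →  {inpos(e), inpos(f), marked(a,f), marked(c,a), marked(c,c), marked(e,f), near(a)}
optimal plan length = 3; 3 ≤ 3

Yes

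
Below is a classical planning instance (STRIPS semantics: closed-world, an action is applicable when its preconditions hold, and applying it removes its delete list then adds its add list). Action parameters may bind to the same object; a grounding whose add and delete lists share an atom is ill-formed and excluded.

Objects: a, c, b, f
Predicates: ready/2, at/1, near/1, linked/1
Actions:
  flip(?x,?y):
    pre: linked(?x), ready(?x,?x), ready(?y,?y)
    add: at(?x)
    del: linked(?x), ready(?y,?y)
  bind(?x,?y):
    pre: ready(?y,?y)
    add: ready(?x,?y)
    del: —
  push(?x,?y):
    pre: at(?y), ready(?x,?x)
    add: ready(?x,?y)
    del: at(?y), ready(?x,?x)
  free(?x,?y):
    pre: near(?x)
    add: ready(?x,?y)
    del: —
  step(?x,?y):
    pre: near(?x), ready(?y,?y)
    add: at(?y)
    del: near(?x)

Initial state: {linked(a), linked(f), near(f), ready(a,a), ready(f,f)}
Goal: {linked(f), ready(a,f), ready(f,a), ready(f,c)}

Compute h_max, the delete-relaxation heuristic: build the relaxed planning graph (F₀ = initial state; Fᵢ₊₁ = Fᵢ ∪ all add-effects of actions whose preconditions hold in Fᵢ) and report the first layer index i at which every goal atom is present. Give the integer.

1

F0 = init (5 atoms)
F1 = F0 ∪ {at(a), at(f), ready(a,f), ready(b,a), ready(b,f), ready(c,a), ready(c,f), ready(f,a), ready(f,b), ready(f,c)}  (15 atoms)
goal ⊆ F1  ⇒  h_max = 1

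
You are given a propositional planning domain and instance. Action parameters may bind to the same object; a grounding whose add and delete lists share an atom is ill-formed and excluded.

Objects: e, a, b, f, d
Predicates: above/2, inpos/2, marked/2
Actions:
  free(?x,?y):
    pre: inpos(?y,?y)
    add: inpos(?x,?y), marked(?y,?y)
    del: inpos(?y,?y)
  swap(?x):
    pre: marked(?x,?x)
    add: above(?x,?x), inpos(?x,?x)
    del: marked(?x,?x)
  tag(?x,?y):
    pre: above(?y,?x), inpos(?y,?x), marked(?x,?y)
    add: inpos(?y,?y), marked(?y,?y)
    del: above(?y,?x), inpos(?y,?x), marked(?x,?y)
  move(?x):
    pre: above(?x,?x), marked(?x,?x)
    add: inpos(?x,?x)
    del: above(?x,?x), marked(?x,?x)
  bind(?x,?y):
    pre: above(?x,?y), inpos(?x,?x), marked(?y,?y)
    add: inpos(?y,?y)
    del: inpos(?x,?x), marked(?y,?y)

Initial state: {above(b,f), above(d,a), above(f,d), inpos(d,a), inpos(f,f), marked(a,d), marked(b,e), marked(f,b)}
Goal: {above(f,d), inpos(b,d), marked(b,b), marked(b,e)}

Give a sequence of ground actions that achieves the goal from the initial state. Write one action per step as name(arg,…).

1. free(b,f)  →  {above(b,f), above(d,a), above(f,d), inpos(b,f), inpos(d,a), marked(a,d), marked(b,e), marked(f,b), marked(f,f)}
2. tag(a,d)  →  {above(b,f), above(f,d), inpos(b,f), inpos(d,d), marked(b,e), marked(d,d), marked(f,b), marked(f,f)}
3. free(b,d)  →  {above(b,f), above(f,d), inpos(b,d), inpos(b,f), marked(b,e), marked(d,d), marked(f,b), marked(f,f)}
4. tag(f,b)  →  {above(f,d), inpos(b,b), inpos(b,d), marked(b,b), marked(b,e), marked(d,d), marked(f,f)}

free(b,f); tag(a,d); free(b,d); tag(f,b)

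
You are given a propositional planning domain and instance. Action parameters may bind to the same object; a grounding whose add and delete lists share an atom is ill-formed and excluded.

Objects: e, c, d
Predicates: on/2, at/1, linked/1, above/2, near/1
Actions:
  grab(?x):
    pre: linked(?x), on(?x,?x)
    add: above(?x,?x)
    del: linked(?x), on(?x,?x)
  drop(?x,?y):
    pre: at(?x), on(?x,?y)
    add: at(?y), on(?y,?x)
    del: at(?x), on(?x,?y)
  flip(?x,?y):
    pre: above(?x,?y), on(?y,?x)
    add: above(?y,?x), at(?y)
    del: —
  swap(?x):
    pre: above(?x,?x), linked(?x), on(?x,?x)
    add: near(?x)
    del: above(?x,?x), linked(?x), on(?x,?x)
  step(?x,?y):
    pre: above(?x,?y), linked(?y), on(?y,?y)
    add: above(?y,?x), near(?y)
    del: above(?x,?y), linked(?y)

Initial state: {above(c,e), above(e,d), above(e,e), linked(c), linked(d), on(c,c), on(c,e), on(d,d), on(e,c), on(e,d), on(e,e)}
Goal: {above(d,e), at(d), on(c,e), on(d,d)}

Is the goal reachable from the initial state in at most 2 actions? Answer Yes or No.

No

1. flip(e,e)  →  {above(c,e), above(e,d), above(e,e), at(e), linked(c), linked(d), on(c,c), on(c,e), on(d,d), on(e,c), on(e,d), on(e,e)}
2. drop(e,d)  →  {above(c,e), above(e,d), above(e,e), at(d), linked(c), linked(d), on(c,c), on(c,e), on(d,d), on(d,e), on(e,c), on(e,e)}
3. flip(e,d)  →  {above(c,e), above(d,e), above(e,d), above(e,e), at(d), linked(c), linked(d), on(c,c), on(c,e), on(d,d), on(d,e), on(e,c), on(e,e)}
optimal plan length = 3; 3 > 2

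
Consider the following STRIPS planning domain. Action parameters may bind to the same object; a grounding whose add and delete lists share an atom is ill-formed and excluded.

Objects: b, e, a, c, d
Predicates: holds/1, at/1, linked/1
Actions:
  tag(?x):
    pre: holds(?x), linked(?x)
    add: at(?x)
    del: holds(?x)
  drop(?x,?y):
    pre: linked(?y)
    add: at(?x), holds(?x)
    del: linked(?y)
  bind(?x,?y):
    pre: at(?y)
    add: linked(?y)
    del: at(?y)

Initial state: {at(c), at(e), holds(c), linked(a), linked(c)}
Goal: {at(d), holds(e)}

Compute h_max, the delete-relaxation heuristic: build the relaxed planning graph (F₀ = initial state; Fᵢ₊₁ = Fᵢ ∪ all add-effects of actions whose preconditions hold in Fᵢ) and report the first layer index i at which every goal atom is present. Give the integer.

F0 = init (5 atoms)
F1 = F0 ∪ {at(a), at(b), at(d), holds(a), holds(b), holds(d), holds(e), linked(e)}  (13 atoms)
goal ⊆ F1  ⇒  h_max = 1

1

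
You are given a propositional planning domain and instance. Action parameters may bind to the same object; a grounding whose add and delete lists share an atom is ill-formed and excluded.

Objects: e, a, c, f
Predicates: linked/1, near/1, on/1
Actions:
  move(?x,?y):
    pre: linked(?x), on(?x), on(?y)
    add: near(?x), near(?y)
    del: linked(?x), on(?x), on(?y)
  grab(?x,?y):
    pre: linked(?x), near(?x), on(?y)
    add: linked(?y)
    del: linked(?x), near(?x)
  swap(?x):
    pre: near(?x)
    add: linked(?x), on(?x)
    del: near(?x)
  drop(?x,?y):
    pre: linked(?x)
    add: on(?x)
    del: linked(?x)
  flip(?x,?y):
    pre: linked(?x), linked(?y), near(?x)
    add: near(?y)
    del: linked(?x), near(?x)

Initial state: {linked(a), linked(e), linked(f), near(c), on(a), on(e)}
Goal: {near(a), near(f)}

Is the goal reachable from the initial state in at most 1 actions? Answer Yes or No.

No

1. move(a,e)  →  {linked(e), linked(f), near(a), near(c), near(e)}
2. flip(e,f)  →  {linked(f), near(a), near(c), near(f)}
optimal plan length = 2; 2 > 1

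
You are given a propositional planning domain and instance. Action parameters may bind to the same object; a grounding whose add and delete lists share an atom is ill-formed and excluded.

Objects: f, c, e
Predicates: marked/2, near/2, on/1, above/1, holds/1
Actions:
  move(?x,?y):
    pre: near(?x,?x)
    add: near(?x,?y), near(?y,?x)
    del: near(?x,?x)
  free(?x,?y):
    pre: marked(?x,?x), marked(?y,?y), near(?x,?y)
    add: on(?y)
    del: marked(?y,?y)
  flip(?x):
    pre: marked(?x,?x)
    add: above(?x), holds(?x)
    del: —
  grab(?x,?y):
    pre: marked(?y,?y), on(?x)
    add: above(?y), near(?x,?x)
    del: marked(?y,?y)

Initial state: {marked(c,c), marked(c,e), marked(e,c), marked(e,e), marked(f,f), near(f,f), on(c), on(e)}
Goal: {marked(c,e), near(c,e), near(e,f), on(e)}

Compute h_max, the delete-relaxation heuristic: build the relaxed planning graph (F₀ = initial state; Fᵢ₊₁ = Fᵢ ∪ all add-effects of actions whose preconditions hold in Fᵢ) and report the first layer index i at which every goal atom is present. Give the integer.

2

F0 = init (8 atoms)
F1 = F0 ∪ {above(c), above(e), above(f), holds(c), holds(e), holds(f), near(c,c), near(c,f), near(e,e), near(e,f), near(f,c), near(f,e), on(f)}  (21 atoms)
F2 = F1 ∪ {near(c,e), near(e,c)}  (23 atoms)
goal ⊆ F2  ⇒  h_max = 2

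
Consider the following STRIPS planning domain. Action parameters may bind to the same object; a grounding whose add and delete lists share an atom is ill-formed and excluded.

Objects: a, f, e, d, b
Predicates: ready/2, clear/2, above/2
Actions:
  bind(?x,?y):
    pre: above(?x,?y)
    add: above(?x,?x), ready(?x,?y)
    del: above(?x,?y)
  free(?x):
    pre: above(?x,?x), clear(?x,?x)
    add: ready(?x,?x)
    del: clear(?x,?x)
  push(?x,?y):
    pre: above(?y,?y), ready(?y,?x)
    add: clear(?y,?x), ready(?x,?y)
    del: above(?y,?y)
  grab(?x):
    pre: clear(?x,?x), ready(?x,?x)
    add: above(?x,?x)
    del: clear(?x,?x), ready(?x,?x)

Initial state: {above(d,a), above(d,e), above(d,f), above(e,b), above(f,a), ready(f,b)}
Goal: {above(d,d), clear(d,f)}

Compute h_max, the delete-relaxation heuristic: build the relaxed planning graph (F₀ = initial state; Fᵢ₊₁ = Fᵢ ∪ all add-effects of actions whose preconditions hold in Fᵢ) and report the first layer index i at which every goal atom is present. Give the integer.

2

F0 = init (6 atoms)
F1 = F0 ∪ {above(d,d), above(e,e), above(f,f), ready(d,a), ready(d,e), ready(d,f), ready(e,b), ready(f,a)}  (14 atoms)
F2 = F1 ∪ {clear(d,a), clear(d,e), clear(d,f), clear(e,b), clear(f,a), clear(f,b), ready(a,d), ready(a,f), ready(b,e), ready(b,f), ready(e,d), ready(f,d)}  (26 atoms)
goal ⊆ F2  ⇒  h_max = 2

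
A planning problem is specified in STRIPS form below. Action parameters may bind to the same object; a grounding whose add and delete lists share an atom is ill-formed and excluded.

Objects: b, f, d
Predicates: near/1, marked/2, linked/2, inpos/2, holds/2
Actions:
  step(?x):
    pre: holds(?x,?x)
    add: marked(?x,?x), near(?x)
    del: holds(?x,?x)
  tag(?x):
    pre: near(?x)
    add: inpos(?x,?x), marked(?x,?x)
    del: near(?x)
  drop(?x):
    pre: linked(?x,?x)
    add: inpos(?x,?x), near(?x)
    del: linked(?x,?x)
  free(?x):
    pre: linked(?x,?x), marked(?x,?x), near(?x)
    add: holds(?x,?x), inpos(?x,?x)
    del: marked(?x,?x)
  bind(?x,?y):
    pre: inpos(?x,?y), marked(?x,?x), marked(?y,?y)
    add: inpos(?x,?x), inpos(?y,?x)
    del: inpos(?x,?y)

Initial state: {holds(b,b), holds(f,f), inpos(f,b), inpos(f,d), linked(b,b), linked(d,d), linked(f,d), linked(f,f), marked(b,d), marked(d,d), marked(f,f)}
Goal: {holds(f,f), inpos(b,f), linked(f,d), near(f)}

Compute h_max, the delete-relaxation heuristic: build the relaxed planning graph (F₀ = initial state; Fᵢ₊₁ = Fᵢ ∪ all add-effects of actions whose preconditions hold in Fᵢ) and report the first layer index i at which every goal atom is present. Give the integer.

F0 = init (11 atoms)
F1 = F0 ∪ {inpos(b,b), inpos(d,d), inpos(d,f), inpos(f,f), marked(b,b), near(b), near(d), near(f)}  (19 atoms)
F2 = F1 ∪ {holds(d,d), inpos(b,f)}  (21 atoms)
goal ⊆ F2  ⇒  h_max = 2

2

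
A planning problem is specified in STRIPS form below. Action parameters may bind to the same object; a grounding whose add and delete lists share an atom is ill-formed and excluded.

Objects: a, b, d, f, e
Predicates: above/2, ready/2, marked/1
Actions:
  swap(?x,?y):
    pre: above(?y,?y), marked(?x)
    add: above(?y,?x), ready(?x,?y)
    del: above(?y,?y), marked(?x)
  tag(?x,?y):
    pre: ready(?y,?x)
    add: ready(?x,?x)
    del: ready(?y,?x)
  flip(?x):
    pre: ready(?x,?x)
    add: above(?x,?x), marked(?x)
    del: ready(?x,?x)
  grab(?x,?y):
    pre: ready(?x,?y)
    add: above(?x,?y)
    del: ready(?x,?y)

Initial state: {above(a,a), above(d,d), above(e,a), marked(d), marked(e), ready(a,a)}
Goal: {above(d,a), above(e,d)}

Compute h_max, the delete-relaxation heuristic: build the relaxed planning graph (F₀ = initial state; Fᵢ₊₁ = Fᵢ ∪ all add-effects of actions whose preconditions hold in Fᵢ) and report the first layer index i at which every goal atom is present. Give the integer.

F0 = init (6 atoms)
F1 = F0 ∪ {above(a,d), above(a,e), above(d,e), marked(a), ready(d,a), ready(e,a), ready(e,d)}  (13 atoms)
F2 = F1 ∪ {above(d,a), above(e,d), ready(a,d), ready(d,d)}  (17 atoms)
goal ⊆ F2  ⇒  h_max = 2

2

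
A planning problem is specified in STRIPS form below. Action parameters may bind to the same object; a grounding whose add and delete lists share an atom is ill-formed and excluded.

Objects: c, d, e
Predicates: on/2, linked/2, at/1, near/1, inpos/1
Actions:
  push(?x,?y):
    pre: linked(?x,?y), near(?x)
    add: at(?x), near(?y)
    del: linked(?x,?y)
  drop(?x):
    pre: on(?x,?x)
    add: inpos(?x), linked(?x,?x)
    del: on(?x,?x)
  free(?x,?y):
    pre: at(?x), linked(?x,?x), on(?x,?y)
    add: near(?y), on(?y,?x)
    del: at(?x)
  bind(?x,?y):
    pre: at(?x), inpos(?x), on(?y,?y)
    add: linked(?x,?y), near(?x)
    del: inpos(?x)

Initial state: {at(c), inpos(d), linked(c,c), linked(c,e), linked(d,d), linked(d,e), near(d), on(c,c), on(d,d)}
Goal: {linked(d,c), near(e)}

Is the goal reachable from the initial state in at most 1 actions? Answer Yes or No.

1. push(d,e)  →  {at(c), at(d), inpos(d), linked(c,c), linked(c,e), linked(d,d), near(d), near(e), on(c,c), on(d,d)}
2. bind(d,c)  →  {at(c), at(d), linked(c,c), linked(c,e), linked(d,c), linked(d,d), near(d), near(e), on(c,c), on(d,d)}
optimal plan length = 2; 2 > 1

No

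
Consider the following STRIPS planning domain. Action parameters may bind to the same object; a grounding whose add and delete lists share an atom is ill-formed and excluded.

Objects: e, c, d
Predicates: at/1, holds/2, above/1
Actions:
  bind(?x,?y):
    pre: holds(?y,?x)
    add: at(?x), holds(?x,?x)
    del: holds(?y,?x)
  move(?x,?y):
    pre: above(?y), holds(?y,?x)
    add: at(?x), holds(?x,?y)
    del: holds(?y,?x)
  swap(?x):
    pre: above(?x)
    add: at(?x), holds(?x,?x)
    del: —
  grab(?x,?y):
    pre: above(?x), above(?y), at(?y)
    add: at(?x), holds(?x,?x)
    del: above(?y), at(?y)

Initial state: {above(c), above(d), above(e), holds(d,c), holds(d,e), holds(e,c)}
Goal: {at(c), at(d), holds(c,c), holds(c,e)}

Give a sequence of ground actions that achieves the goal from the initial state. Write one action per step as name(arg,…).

1. bind(c,d)  →  {above(c), above(d), above(e), at(c), holds(c,c), holds(d,e), holds(e,c)}
2. move(c,e)  →  {above(c), above(d), above(e), at(c), holds(c,c), holds(c,e), holds(d,e)}
3. swap(d)  →  {above(c), above(d), above(e), at(c), at(d), holds(c,c), holds(c,e), holds(d,d), holds(d,e)}

bind(c,d); move(c,e); swap(d)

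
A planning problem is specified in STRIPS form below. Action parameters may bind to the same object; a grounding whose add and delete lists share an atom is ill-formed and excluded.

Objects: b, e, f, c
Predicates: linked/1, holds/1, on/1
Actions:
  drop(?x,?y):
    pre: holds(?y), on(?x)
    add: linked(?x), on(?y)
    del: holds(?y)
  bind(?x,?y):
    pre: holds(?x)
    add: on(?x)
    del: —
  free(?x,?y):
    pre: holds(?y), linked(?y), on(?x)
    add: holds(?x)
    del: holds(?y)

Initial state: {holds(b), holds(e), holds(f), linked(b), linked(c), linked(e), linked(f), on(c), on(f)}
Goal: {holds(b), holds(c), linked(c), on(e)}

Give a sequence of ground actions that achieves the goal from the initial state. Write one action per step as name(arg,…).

drop(f,e); free(c,f)

1. drop(f,e)  →  {holds(b), holds(f), linked(b), linked(c), linked(e), linked(f), on(c), on(e), on(f)}
2. free(c,f)  →  {holds(b), holds(c), linked(b), linked(c), linked(e), linked(f), on(c), on(e), on(f)}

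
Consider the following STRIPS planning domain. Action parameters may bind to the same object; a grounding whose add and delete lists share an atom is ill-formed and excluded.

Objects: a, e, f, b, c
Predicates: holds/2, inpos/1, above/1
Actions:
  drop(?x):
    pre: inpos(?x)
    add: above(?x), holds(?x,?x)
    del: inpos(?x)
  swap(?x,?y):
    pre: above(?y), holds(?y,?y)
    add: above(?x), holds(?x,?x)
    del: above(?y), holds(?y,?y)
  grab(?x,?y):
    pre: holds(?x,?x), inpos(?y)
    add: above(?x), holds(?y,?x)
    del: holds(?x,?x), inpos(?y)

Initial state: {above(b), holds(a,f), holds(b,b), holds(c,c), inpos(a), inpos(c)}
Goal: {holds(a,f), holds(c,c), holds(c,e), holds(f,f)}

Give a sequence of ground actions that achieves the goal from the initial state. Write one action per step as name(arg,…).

drop(a); swap(e,a); swap(f,b); grab(e,c)

1. drop(a)  →  {above(a), above(b), holds(a,a), holds(a,f), holds(b,b), holds(c,c), inpos(c)}
2. swap(e,a)  →  {above(b), above(e), holds(a,f), holds(b,b), holds(c,c), holds(e,e), inpos(c)}
3. swap(f,b)  →  {above(e), above(f), holds(a,f), holds(c,c), holds(e,e), holds(f,f), inpos(c)}
4. grab(e,c)  →  {above(e), above(f), holds(a,f), holds(c,c), holds(c,e), holds(f,f)}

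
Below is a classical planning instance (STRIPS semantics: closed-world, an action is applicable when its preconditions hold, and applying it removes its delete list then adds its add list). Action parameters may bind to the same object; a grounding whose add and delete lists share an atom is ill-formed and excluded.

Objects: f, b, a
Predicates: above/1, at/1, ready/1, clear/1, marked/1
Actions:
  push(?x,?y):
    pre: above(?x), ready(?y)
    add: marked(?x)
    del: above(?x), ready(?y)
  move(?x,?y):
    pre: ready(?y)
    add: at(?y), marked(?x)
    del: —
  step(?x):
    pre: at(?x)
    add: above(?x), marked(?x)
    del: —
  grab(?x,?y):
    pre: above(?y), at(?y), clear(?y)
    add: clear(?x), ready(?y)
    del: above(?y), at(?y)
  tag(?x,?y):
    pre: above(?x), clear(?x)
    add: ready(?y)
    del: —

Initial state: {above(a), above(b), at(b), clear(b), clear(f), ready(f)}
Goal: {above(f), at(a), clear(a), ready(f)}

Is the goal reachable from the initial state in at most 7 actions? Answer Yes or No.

1. move(f,f)  →  {above(a), above(b), at(b), at(f), clear(b), clear(f), marked(f), ready(f)}
2. step(f)  →  {above(a), above(b), above(f), at(b), at(f), clear(b), clear(f), marked(f), ready(f)}
3. grab(a,b)  →  {above(a), above(f), at(f), clear(a), clear(b), clear(f), marked(f), ready(b), ready(f)}
4. tag(f,a)  →  {above(a), above(f), at(f), clear(a), clear(b), clear(f), marked(f), ready(a), ready(b), ready(f)}
5. move(f,a)  →  {above(a), above(f), at(a), at(f), clear(a), clear(b), clear(f), marked(f), ready(a), ready(b), ready(f)}
optimal plan length = 5; 5 ≤ 7

Yes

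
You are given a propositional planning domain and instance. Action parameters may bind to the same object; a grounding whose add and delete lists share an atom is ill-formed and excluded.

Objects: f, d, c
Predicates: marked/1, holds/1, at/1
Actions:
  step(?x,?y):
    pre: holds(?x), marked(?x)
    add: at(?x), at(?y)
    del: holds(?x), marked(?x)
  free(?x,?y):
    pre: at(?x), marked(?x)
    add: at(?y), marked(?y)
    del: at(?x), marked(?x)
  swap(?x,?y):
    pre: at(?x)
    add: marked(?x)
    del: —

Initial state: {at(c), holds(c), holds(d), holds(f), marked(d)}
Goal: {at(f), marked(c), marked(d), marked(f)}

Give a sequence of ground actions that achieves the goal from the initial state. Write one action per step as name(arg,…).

step(d,f); swap(f,f); swap(d,f); swap(c,f)

1. step(d,f)  →  {at(c), at(d), at(f), holds(c), holds(f)}
2. swap(f,f)  →  {at(c), at(d), at(f), holds(c), holds(f), marked(f)}
3. swap(d,f)  →  {at(c), at(d), at(f), holds(c), holds(f), marked(d), marked(f)}
4. swap(c,f)  →  {at(c), at(d), at(f), holds(c), holds(f), marked(c), marked(d), marked(f)}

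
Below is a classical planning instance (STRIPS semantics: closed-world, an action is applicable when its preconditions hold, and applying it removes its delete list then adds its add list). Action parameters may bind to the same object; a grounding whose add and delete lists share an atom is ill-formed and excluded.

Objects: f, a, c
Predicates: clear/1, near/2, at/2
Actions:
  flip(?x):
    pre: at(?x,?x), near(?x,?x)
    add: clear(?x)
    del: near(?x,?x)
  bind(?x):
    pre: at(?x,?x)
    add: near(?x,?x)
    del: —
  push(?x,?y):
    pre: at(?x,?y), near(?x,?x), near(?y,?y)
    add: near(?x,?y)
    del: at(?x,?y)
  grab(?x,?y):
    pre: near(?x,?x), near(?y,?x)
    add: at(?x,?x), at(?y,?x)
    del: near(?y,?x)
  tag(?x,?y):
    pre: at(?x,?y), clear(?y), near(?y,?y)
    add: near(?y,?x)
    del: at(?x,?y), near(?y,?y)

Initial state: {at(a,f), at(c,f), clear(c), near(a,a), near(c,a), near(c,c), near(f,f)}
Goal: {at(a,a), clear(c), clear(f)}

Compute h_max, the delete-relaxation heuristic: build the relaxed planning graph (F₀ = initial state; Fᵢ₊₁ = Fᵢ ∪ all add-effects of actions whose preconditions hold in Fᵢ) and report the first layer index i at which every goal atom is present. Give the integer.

2

F0 = init (7 atoms)
F1 = F0 ∪ {at(a,a), at(c,a), at(c,c), at(f,f), near(a,f), near(c,f)}  (13 atoms)
F2 = F1 ∪ {clear(a), clear(f)}  (15 atoms)
goal ⊆ F2  ⇒  h_max = 2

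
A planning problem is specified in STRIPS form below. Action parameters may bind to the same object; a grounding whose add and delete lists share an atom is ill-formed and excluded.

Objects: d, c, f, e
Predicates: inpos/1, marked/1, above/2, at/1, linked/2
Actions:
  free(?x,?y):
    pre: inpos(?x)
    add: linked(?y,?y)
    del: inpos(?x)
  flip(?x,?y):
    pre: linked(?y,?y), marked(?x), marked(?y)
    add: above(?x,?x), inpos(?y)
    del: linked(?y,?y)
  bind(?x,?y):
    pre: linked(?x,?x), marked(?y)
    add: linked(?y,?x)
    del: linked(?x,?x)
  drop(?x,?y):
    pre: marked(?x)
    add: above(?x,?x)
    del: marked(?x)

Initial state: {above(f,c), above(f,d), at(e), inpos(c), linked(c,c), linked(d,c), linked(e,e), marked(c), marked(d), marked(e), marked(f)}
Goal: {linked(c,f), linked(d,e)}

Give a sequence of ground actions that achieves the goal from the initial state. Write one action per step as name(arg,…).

free(c,f); bind(f,c); bind(e,d)

1. free(c,f)  →  {above(f,c), above(f,d), at(e), linked(c,c), linked(d,c), linked(e,e), linked(f,f), marked(c), marked(d), marked(e), marked(f)}
2. bind(f,c)  →  {above(f,c), above(f,d), at(e), linked(c,c), linked(c,f), linked(d,c), linked(e,e), marked(c), marked(d), marked(e), marked(f)}
3. bind(e,d)  →  {above(f,c), above(f,d), at(e), linked(c,c), linked(c,f), linked(d,c), linked(d,e), marked(c), marked(d), marked(e), marked(f)}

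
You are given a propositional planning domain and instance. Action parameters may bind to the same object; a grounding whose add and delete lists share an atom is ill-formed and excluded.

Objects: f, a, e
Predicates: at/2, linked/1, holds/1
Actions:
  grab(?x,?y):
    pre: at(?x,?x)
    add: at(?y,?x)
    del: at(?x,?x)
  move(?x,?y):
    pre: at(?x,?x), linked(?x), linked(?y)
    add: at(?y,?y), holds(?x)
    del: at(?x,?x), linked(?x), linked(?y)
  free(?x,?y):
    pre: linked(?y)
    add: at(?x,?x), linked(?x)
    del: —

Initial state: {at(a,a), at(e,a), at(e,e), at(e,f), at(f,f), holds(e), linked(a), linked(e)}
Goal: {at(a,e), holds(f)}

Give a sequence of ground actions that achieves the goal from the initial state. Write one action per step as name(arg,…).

1. grab(e,a)  →  {at(a,a), at(a,e), at(e,a), at(e,f), at(f,f), holds(e), linked(a), linked(e)}
2. free(f,a)  →  {at(a,a), at(a,e), at(e,a), at(e,f), at(f,f), holds(e), linked(a), linked(e), linked(f)}
3. move(f,a)  →  {at(a,a), at(a,e), at(e,a), at(e,f), holds(e), holds(f), linked(e)}

grab(e,a); free(f,a); move(f,a)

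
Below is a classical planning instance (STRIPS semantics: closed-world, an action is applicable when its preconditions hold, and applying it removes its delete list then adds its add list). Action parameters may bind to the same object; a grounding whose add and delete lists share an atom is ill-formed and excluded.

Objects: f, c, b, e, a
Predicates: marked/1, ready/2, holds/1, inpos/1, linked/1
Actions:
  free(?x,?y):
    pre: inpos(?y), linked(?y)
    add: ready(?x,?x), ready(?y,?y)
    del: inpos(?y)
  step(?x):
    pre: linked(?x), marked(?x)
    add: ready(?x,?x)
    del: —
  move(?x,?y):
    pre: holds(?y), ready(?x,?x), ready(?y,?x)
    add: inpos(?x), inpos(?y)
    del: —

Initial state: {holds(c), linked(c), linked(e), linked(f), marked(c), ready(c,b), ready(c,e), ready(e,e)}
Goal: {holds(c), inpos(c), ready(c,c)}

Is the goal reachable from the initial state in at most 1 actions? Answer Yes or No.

No

1. step(c)  →  {holds(c), linked(c), linked(e), linked(f), marked(c), ready(c,b), ready(c,c), ready(c,e), ready(e,e)}
2. move(c,c)  →  {holds(c), inpos(c), linked(c), linked(e), linked(f), marked(c), ready(c,b), ready(c,c), ready(c,e), ready(e,e)}
optimal plan length = 2; 2 > 1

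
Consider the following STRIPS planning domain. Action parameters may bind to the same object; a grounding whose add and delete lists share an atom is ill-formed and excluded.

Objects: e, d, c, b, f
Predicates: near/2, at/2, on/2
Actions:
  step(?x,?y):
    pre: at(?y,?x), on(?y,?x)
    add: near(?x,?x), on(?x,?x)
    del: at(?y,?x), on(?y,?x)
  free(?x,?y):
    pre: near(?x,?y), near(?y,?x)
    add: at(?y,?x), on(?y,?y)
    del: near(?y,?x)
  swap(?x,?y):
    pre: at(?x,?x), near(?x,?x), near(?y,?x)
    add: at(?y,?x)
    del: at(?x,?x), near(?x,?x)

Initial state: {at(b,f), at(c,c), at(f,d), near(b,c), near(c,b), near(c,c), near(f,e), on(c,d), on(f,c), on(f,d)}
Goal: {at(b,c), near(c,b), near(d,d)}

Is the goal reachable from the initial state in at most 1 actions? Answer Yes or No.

1. step(d,f)  →  {at(b,f), at(c,c), near(b,c), near(c,b), near(c,c), near(d,d), near(f,e), on(c,d), on(d,d), on(f,c)}
2. free(c,b)  →  {at(b,c), at(b,f), at(c,c), near(c,b), near(c,c), near(d,d), near(f,e), on(b,b), on(c,d), on(d,d), on(f,c)}
optimal plan length = 2; 2 > 1

No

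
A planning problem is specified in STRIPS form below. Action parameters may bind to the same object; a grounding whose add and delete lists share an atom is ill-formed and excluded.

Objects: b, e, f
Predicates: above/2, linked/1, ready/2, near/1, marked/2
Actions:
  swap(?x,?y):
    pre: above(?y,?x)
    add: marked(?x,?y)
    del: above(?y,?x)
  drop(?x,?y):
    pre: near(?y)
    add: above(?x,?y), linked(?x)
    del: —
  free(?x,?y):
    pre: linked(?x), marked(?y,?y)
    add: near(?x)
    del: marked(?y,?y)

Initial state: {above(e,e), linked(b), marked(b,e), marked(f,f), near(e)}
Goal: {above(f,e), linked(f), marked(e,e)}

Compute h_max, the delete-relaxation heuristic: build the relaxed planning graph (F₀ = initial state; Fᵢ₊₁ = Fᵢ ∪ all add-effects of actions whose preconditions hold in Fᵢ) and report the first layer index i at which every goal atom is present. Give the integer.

1

F0 = init (5 atoms)
F1 = F0 ∪ {above(b,e), above(f,e), linked(e), linked(f), marked(e,e), near(b)}  (11 atoms)
goal ⊆ F1  ⇒  h_max = 1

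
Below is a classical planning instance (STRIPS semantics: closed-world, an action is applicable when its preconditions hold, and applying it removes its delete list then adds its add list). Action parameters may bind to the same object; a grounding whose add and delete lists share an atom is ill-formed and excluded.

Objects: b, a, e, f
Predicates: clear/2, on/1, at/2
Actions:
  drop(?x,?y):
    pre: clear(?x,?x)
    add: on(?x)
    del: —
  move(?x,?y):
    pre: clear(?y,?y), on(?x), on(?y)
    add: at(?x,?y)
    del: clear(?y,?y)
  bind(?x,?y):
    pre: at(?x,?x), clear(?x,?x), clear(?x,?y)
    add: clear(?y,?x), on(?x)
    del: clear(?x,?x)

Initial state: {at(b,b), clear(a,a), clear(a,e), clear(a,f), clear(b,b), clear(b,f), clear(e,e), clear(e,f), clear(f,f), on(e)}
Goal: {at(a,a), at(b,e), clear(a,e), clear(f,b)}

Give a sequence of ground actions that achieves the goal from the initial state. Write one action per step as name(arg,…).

drop(a,b); move(a,a); bind(b,f); move(b,e)

1. drop(a,b)  →  {at(b,b), clear(a,a), clear(a,e), clear(a,f), clear(b,b), clear(b,f), clear(e,e), clear(e,f), clear(f,f), on(a), on(e)}
2. move(a,a)  →  {at(a,a), at(b,b), clear(a,e), clear(a,f), clear(b,b), clear(b,f), clear(e,e), clear(e,f), clear(f,f), on(a), on(e)}
3. bind(b,f)  →  {at(a,a), at(b,b), clear(a,e), clear(a,f), clear(b,f), clear(e,e), clear(e,f), clear(f,b), clear(f,f), on(a), on(b), on(e)}
4. move(b,e)  →  {at(a,a), at(b,b), at(b,e), clear(a,e), clear(a,f), clear(b,f), clear(e,f), clear(f,b), clear(f,f), on(a), on(b), on(e)}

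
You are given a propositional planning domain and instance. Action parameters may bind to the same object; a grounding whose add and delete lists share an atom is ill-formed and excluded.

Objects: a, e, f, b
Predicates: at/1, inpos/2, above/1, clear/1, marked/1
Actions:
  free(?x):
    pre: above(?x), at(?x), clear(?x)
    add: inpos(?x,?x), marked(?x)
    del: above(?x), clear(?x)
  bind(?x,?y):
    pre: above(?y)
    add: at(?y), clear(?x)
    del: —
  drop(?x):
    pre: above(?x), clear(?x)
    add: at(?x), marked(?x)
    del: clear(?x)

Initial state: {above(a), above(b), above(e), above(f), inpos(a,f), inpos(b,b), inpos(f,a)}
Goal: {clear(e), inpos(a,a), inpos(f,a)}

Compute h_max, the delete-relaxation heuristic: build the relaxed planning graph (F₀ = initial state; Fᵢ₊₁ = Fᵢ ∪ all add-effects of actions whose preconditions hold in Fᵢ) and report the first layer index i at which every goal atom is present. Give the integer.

F0 = init (7 atoms)
F1 = F0 ∪ {at(a), at(b), at(e), at(f), clear(a), clear(b), clear(e), clear(f)}  (15 atoms)
F2 = F1 ∪ {inpos(a,a), inpos(e,e), inpos(f,f), marked(a), marked(b), marked(e), marked(f)}  (22 atoms)
goal ⊆ F2  ⇒  h_max = 2

2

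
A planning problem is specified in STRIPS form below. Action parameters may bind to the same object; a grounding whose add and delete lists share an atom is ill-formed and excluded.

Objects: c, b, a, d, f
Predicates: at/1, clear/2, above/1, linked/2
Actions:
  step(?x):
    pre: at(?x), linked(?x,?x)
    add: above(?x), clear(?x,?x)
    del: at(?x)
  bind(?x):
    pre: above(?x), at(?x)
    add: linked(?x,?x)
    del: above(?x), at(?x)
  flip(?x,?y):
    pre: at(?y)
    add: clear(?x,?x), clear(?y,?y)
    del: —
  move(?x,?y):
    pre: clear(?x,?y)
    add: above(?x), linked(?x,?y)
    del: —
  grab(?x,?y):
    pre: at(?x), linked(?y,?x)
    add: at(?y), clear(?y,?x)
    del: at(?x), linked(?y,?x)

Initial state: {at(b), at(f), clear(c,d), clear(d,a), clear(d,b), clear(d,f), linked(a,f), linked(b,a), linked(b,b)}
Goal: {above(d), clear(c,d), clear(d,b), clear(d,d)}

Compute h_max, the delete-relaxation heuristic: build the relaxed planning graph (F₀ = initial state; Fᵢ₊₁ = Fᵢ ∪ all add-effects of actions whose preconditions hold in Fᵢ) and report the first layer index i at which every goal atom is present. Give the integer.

F0 = init (9 atoms)
F1 = F0 ∪ {above(b), above(c), above(d), at(a), clear(a,a), clear(a,f), clear(b,b), clear(c,c), clear(d,d), clear(f,f), linked(c,d), linked(d,a), linked(d,b), linked(d,f)}  (23 atoms)
goal ⊆ F1  ⇒  h_max = 1

1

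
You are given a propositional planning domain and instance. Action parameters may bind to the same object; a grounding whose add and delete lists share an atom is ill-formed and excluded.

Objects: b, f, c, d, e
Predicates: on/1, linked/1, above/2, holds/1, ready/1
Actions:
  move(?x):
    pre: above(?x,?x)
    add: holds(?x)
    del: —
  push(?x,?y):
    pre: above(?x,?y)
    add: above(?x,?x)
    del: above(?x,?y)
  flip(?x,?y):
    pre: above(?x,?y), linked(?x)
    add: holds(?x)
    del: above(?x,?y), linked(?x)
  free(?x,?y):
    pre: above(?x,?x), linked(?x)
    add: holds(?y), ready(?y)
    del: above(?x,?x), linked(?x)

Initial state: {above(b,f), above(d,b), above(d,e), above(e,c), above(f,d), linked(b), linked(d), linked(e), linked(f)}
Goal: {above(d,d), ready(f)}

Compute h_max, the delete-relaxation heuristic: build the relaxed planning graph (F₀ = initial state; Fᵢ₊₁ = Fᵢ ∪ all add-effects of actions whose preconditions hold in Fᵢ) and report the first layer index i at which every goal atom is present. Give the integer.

2

F0 = init (9 atoms)
F1 = F0 ∪ {above(b,b), above(d,d), above(e,e), above(f,f), holds(b), holds(d), holds(e), holds(f)}  (17 atoms)
F2 = F1 ∪ {holds(c), ready(b), ready(c), ready(d), ready(e), ready(f)}  (23 atoms)
goal ⊆ F2  ⇒  h_max = 2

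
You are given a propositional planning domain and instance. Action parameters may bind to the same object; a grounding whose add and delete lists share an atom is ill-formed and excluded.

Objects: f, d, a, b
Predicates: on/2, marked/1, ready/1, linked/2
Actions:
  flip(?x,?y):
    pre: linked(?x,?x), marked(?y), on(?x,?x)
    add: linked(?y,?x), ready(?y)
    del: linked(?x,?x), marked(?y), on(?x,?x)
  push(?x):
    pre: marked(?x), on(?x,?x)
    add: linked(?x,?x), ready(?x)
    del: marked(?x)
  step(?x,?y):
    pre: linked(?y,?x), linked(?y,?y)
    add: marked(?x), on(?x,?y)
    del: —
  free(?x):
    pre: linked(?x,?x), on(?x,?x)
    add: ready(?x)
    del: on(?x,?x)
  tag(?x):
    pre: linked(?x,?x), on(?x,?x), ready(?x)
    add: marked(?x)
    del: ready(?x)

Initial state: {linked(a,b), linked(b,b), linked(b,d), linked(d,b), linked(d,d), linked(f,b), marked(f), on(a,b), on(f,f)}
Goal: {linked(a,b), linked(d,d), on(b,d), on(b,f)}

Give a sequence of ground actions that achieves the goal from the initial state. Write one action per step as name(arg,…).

push(f); step(b,f); step(b,d)

1. push(f)  →  {linked(a,b), linked(b,b), linked(b,d), linked(d,b), linked(d,d), linked(f,b), linked(f,f), on(a,b), on(f,f), ready(f)}
2. step(b,f)  →  {linked(a,b), linked(b,b), linked(b,d), linked(d,b), linked(d,d), linked(f,b), linked(f,f), marked(b), on(a,b), on(b,f), on(f,f), ready(f)}
3. step(b,d)  →  {linked(a,b), linked(b,b), linked(b,d), linked(d,b), linked(d,d), linked(f,b), linked(f,f), marked(b), on(a,b), on(b,d), on(b,f), on(f,f), ready(f)}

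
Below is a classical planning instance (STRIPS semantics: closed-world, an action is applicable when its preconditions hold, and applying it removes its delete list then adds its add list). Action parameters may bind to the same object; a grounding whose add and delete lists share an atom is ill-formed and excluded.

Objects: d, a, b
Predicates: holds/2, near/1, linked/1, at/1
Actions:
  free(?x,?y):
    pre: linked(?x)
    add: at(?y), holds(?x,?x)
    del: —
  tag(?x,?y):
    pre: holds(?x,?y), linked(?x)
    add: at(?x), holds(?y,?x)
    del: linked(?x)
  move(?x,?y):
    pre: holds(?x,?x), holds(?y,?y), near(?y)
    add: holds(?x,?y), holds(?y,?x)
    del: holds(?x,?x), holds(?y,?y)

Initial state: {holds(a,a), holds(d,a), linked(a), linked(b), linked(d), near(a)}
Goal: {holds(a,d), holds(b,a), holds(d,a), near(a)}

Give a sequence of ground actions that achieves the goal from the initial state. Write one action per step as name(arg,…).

1. free(b,d)  →  {at(d), holds(a,a), holds(b,b), holds(d,a), linked(a), linked(b), linked(d), near(a)}
2. tag(d,a)  →  {at(d), holds(a,a), holds(a,d), holds(b,b), holds(d,a), linked(a), linked(b), near(a)}
3. move(b,a)  →  {at(d), holds(a,b), holds(a,d), holds(b,a), holds(d,a), linked(a), linked(b), near(a)}

free(b,d); tag(d,a); move(b,a)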